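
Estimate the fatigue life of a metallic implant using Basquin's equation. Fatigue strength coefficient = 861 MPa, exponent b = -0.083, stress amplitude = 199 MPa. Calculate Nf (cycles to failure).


sigma_a = sigma_f' * (2Nf)^b
2Nf = (sigma_a/sigma_f')^(1/b)
2Nf = (199/861)^(1/-0.083)
2Nf = 46180511
Nf = 2.3090e+07


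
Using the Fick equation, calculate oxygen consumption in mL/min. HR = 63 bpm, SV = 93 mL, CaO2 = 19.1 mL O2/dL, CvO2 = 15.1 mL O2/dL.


CO = HR*SV = 63*93/1000 = 5.859 L/min
a-v O2 diff = 19.1 - 15.1 = 4 mL/dL
VO2 = CO * (CaO2-CvO2) * 10 dL/L
VO2 = 5.859 * 4 * 10
VO2 = 234.4 mL/min


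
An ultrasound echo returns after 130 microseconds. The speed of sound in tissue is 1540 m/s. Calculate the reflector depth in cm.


depth = c * t / 2
t = 130 us = 1.3000e-04 s
depth = 1540 * 1.3000e-04 / 2
depth = 0.1001 m = 10.01 cm


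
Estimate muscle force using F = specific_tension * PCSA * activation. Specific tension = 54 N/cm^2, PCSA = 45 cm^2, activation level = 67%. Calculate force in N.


F = sigma * PCSA * activation
F = 54 * 45 * 0.67
F = 1628 N


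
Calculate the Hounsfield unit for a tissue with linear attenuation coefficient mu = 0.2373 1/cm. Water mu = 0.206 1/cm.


HU = ((mu_tissue - mu_water) / mu_water) * 1000
HU = ((0.2373 - 0.206) / 0.206) * 1000
HU = 151.9


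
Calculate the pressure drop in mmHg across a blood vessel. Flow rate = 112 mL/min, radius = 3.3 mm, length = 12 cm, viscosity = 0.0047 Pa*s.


dP = 8*mu*L*Q / (pi*r^4)
Q = 112 mL/min = 1.86667e-06 m^3/s
dP = 22.6064 Pa = 22.6064 / 133.322 mmHg = 0.1696 mmHg


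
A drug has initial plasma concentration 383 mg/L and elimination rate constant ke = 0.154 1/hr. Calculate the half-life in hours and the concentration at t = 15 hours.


t_half = ln(2) / ke = 0.693147 / 0.154 = 4.501 hr
C(t) = C0 * exp(-ke*t) = 383 * exp(-0.154*15)
C(15) = 38.02 mg/L


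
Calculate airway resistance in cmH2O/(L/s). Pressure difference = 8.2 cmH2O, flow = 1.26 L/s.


R = dP / flow
R = 8.2 / 1.26
R = 6.508 cmH2O/(L/s)


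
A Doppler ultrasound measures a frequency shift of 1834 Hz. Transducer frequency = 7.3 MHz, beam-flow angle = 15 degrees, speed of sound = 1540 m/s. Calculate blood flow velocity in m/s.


v = fd * c / (2 * f0 * cos(theta))
v = 1834 * 1540 / (2 * 7.3000e+06 * cos(15))
v = 0.2003 m/s


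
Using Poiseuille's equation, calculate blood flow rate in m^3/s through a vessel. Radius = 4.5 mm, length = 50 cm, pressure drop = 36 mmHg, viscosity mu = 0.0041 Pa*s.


Q = pi*r^4*dP / (8*mu*L)
r = 0.0045 m, L = 0.5 m
dP = 36 mmHg = 4799.592 Pa
Q = 3.7702e-04 m^3/s


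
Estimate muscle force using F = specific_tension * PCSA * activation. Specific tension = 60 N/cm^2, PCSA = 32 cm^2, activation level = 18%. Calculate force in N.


F = sigma * PCSA * activation
F = 60 * 32 * 0.18
F = 345.6 N


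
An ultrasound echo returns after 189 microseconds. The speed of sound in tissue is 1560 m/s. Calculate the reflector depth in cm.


depth = c * t / 2
t = 189 us = 1.8900e-04 s
depth = 1560 * 1.8900e-04 / 2
depth = 0.14742 m = 14.742 cm


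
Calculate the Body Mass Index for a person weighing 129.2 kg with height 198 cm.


BMI = weight / height^2
height = 198 cm = 1.98 m
BMI = 129.2 / 1.98^2
BMI = 32.96 kg/m^2


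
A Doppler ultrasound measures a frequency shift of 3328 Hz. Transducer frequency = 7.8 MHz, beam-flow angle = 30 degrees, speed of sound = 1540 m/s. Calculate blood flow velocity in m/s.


v = fd * c / (2 * f0 * cos(theta))
v = 3328 * 1540 / (2 * 7.8000e+06 * cos(30))
v = 0.3794 m/s


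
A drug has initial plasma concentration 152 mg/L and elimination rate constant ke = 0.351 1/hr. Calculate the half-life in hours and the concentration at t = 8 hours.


t_half = ln(2) / ke = 0.693147 / 0.351 = 1.975 hr
C(t) = C0 * exp(-ke*t) = 152 * exp(-0.351*8)
C(8) = 9.169 mg/L


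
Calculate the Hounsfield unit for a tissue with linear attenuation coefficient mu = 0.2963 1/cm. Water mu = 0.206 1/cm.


HU = ((mu_tissue - mu_water) / mu_water) * 1000
HU = ((0.2963 - 0.206) / 0.206) * 1000
HU = 438.3


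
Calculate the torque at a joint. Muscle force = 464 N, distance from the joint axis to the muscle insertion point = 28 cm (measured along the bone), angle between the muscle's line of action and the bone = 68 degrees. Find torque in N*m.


Torque = F * d * sin(theta)   (moment arm = d*sin(theta))
d = 28 cm = 0.28 m
Torque = 464 * 0.28 * sin(68)
Torque = 120.5 N*m


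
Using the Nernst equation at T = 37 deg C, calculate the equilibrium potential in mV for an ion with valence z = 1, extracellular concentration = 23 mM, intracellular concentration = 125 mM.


E = (RT/(zF)) * ln(C_out/C_in)
T = 37 + 273.15 = 310.15 K
E = (8.314 * 310.15 / (1 * 96485)) * ln(23/125)
E = -45.24 mV


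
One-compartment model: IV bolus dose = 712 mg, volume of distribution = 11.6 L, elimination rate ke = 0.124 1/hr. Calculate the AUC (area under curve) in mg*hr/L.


C0 = Dose/Vd = 712/11.6 = 61.3793 mg/L
AUC = C0/ke = 61.3793/0.124
AUC = 495 mg*hr/L


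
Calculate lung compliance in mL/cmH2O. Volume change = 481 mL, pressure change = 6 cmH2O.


C = dV / dP
C = 481 / 6
C = 80.17 mL/cmH2O


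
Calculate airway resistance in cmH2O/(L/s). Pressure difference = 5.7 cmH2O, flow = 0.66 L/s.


R = dP / flow
R = 5.7 / 0.66
R = 8.636 cmH2O/(L/s)


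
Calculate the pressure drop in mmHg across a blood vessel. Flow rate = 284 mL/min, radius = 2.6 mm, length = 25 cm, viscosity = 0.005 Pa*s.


dP = 8*mu*L*Q / (pi*r^4)
Q = 284 mL/min = 4.73333e-06 m^3/s
dP = 329.703 Pa = 329.703 / 133.322 mmHg = 2.473 mmHg


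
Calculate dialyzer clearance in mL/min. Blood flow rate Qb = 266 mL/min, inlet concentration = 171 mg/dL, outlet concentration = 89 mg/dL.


K = Qb * (Cb_in - Cb_out) / Cb_in
K = 266 * (171 - 89) / 171
K = 127.6 mL/min


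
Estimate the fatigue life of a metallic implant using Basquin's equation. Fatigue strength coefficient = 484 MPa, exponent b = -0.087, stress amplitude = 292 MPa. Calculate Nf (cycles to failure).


sigma_a = sigma_f' * (2Nf)^b
2Nf = (sigma_a/sigma_f')^(1/b)
2Nf = (292/484)^(1/-0.087)
2Nf = 333.08693
Nf = 166.5


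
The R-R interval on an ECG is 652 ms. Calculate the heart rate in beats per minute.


HR = 60 / RR_interval(s)
RR = 652 ms = 0.652 s
HR = 60 / 0.652 = 92.02 bpm


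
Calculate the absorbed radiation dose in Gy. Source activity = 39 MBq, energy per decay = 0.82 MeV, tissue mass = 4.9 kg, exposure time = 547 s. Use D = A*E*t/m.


A = 39 MBq = 3.9000e+07 Bq
E = 0.82 MeV = 1.31364e-13 J
D = A*E*t/m = 3.9000e+07*1.31364e-13*547/4.9
D = 5.7192e-04 Gy


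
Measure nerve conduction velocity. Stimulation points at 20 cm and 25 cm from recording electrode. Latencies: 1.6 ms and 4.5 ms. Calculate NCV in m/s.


Distance = (25 - 20) / 100 = 0.05 m
dt = (4.5 - 1.6) / 1000 = 0.0029 s
NCV = dist / dt = 17.24 m/s


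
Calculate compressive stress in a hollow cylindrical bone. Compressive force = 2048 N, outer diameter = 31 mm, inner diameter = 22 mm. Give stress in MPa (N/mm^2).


A = pi*(r_o^2 - r_i^2)
r_o = 15.5 mm, r_i = 11 mm
A = 374.635 mm^2
sigma = F/A = 2048 / 374.635
sigma = 5.467 MPa


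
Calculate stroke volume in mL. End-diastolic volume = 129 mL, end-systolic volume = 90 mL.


SV = EDV - ESV
SV = 129 - 90
SV = 39 mL


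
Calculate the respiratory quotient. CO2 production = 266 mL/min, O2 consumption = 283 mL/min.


RQ = VCO2 / VO2
RQ = 266 / 283
RQ = 0.9399


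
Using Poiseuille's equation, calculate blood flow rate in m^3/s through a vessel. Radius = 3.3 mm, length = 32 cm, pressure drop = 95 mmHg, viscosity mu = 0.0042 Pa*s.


Q = pi*r^4*dP / (8*mu*L)
r = 0.0033 m, L = 0.32 m
dP = 95 mmHg = 12665.59 Pa
Q = 4.3888e-04 m^3/s


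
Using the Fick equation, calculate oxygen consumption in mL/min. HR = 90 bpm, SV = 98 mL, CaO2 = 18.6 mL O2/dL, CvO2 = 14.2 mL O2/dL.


CO = HR*SV = 90*98/1000 = 8.82 L/min
a-v O2 diff = 18.6 - 14.2 = 4.4 mL/dL
VO2 = CO * (CaO2-CvO2) * 10 dL/L
VO2 = 8.82 * 4.4 * 10
VO2 = 388.1 mL/min


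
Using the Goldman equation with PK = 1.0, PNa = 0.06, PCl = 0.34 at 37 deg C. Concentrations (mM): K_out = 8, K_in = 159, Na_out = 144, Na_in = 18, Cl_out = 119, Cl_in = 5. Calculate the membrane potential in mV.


Vm = (RT/F)*ln((PK*Ko + PNa*Nao + PCl*Cli)/(PK*Ki + PNa*Nai + PCl*Clo))
Numer = 18.34, Denom = 200.54
Vm = -63.92 mV


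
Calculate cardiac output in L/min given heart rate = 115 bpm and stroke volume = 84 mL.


CO = HR * SV
CO = 115 * 84 / 1000
CO = 9.66 L/min


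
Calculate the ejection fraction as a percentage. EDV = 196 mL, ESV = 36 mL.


SV = EDV - ESV = 196 - 36 = 160 mL
EF = SV/EDV * 100 = 160/196 * 100
EF = 81.63%


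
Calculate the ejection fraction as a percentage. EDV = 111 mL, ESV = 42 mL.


SV = EDV - ESV = 111 - 42 = 69 mL
EF = SV/EDV * 100 = 69/111 * 100
EF = 62.16%


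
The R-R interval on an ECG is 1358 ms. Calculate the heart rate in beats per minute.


HR = 60 / RR_interval(s)
RR = 1358 ms = 1.358 s
HR = 60 / 1.358 = 44.18 bpm


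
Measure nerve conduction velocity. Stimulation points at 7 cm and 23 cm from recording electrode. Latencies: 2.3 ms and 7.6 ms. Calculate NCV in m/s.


Distance = (23 - 7) / 100 = 0.16 m
dt = (7.6 - 2.3) / 1000 = 0.0053 s
NCV = dist / dt = 30.19 m/s


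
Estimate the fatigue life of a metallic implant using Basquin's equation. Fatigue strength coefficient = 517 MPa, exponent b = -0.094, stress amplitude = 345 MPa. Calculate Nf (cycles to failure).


sigma_a = sigma_f' * (2Nf)^b
2Nf = (sigma_a/sigma_f')^(1/b)
2Nf = (345/517)^(1/-0.094)
2Nf = 73.934168
Nf = 36.97


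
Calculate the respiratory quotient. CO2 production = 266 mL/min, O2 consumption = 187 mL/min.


RQ = VCO2 / VO2
RQ = 266 / 187
RQ = 1.422


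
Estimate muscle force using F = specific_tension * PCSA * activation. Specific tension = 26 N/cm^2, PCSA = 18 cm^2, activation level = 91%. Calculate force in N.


F = sigma * PCSA * activation
F = 26 * 18 * 0.91
F = 425.9 N


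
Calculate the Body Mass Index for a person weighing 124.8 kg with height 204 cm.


BMI = weight / height^2
height = 204 cm = 2.04 m
BMI = 124.8 / 2.04^2
BMI = 29.99 kg/m^2


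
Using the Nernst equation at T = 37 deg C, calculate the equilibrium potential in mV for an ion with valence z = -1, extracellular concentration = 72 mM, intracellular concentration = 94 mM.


E = (RT/(zF)) * ln(C_out/C_in)
T = 37 + 273.15 = 310.15 K
E = (8.314 * 310.15 / (-1 * 96485)) * ln(72/94)
E = 7.126 mV


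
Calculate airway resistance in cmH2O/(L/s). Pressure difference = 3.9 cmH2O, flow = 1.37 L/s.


R = dP / flow
R = 3.9 / 1.37
R = 2.847 cmH2O/(L/s)


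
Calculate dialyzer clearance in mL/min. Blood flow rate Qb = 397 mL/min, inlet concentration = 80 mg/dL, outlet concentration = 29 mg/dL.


K = Qb * (Cb_in - Cb_out) / Cb_in
K = 397 * (80 - 29) / 80
K = 253.1 mL/min


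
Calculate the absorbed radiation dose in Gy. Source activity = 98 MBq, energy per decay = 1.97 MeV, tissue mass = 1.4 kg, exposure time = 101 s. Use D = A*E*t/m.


A = 98 MBq = 9.8000e+07 Bq
E = 1.97 MeV = 3.15594e-13 J
D = A*E*t/m = 9.8000e+07*3.15594e-13*101/1.4
D = 0.002231 Gy


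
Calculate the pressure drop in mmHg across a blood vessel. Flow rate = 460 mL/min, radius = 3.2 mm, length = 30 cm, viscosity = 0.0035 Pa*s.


dP = 8*mu*L*Q / (pi*r^4)
Q = 460 mL/min = 7.66667e-06 m^3/s
dP = 195.495 Pa = 195.495 / 133.322 mmHg = 1.466 mmHg


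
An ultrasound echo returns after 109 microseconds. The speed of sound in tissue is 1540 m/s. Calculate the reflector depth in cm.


depth = c * t / 2
t = 109 us = 1.0900e-04 s
depth = 1540 * 1.0900e-04 / 2
depth = 0.08393 m = 8.393 cm


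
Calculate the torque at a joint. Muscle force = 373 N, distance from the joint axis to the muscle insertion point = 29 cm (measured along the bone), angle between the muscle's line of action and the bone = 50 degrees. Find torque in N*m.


Torque = F * d * sin(theta)   (moment arm = d*sin(theta))
d = 29 cm = 0.29 m
Torque = 373 * 0.29 * sin(50)
Torque = 82.86 N*m


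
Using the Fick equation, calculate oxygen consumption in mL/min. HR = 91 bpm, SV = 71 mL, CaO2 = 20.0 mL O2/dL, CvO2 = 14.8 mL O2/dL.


CO = HR*SV = 91*71/1000 = 6.461 L/min
a-v O2 diff = 20.0 - 14.8 = 5.2 mL/dL
VO2 = CO * (CaO2-CvO2) * 10 dL/L
VO2 = 6.461 * 5.2 * 10
VO2 = 336 mL/min


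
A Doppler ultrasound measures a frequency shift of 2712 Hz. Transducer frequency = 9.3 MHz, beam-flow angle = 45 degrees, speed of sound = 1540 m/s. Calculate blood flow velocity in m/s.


v = fd * c / (2 * f0 * cos(theta))
v = 2712 * 1540 / (2 * 9.3000e+06 * cos(45))
v = 0.3176 m/s


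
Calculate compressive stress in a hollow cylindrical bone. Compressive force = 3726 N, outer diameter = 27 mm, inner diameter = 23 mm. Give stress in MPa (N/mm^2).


A = pi*(r_o^2 - r_i^2)
r_o = 13.5 mm, r_i = 11.5 mm
A = 157.08 mm^2
sigma = F/A = 3726 / 157.08
sigma = 23.72 MPa


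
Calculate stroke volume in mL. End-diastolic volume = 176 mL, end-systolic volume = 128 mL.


SV = EDV - ESV
SV = 176 - 128
SV = 48 mL


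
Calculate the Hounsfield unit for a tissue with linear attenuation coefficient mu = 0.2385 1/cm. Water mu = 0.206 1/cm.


HU = ((mu_tissue - mu_water) / mu_water) * 1000
HU = ((0.2385 - 0.206) / 0.206) * 1000
HU = 157.8


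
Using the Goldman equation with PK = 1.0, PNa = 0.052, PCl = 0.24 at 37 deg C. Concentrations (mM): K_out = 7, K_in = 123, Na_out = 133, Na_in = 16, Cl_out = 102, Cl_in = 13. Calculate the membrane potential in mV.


Vm = (RT/F)*ln((PK*Ko + PNa*Nao + PCl*Cli)/(PK*Ki + PNa*Nai + PCl*Clo))
Numer = 17.036, Denom = 148.312
Vm = -57.83 mV


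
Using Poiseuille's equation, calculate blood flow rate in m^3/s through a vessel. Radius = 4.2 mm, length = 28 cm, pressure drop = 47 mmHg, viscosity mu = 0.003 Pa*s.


Q = pi*r^4*dP / (8*mu*L)
r = 0.0042 m, L = 0.28 m
dP = 47 mmHg = 6266.134 Pa
Q = 9.1154e-04 m^3/s


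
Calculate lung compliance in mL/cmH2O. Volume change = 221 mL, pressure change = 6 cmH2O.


C = dV / dP
C = 221 / 6
C = 36.83 mL/cmH2O


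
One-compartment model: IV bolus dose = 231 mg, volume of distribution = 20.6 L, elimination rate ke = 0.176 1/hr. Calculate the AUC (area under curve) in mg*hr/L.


C0 = Dose/Vd = 231/20.6 = 11.2136 mg/L
AUC = C0/ke = 11.2136/0.176
AUC = 63.71 mg*hr/L


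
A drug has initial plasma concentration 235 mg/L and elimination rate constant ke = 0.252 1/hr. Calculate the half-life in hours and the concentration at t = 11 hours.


t_half = ln(2) / ke = 0.693147 / 0.252 = 2.751 hr
C(t) = C0 * exp(-ke*t) = 235 * exp(-0.252*11)
C(11) = 14.7 mg/L


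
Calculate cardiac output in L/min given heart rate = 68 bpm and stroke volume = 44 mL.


CO = HR * SV
CO = 68 * 44 / 1000
CO = 2.992 L/min


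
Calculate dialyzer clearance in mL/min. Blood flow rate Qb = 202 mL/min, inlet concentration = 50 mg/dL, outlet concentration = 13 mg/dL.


K = Qb * (Cb_in - Cb_out) / Cb_in
K = 202 * (50 - 13) / 50
K = 149.5 mL/min


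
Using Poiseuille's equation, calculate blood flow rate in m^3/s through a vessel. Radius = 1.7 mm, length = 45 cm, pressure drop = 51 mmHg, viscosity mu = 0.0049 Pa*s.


Q = pi*r^4*dP / (8*mu*L)
r = 0.0017 m, L = 0.45 m
dP = 51 mmHg = 6799.422 Pa
Q = 1.0114e-05 m^3/s


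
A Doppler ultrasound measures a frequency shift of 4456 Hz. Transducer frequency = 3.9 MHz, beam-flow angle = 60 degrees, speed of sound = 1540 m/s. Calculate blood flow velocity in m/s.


v = fd * c / (2 * f0 * cos(theta))
v = 4456 * 1540 / (2 * 3.9000e+06 * cos(60))
v = 1.76 m/s


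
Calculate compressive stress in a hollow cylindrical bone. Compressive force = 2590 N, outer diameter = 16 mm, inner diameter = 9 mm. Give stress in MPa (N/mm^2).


A = pi*(r_o^2 - r_i^2)
r_o = 8 mm, r_i = 4.5 mm
A = 137.445 mm^2
sigma = F/A = 2590 / 137.445
sigma = 18.84 MPa


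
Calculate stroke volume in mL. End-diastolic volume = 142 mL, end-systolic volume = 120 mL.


SV = EDV - ESV
SV = 142 - 120
SV = 22 mL


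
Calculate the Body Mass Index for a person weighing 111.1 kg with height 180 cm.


BMI = weight / height^2
height = 180 cm = 1.8 m
BMI = 111.1 / 1.8^2
BMI = 34.29 kg/m^2


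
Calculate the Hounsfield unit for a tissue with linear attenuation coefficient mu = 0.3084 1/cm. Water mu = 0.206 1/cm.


HU = ((mu_tissue - mu_water) / mu_water) * 1000
HU = ((0.3084 - 0.206) / 0.206) * 1000
HU = 497.1


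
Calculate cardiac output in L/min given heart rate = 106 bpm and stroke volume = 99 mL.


CO = HR * SV
CO = 106 * 99 / 1000
CO = 10.49 L/min


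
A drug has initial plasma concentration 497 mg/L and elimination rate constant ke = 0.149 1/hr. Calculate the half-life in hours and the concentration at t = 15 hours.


t_half = ln(2) / ke = 0.693147 / 0.149 = 4.652 hr
C(t) = C0 * exp(-ke*t) = 497 * exp(-0.149*15)
C(15) = 53.18 mg/L


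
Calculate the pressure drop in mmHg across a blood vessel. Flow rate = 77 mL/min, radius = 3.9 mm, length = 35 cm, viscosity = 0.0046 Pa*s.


dP = 8*mu*L*Q / (pi*r^4)
Q = 77 mL/min = 1.28333e-06 m^3/s
dP = 22.7429 Pa = 22.7429 / 133.322 mmHg = 0.1706 mmHg


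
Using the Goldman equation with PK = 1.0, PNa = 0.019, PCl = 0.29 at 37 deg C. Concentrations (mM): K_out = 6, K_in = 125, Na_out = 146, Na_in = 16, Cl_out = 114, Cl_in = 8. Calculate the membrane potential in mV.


Vm = (RT/F)*ln((PK*Ko + PNa*Nao + PCl*Cli)/(PK*Ki + PNa*Nai + PCl*Clo))
Numer = 11.094, Denom = 158.364
Vm = -71.05 mV


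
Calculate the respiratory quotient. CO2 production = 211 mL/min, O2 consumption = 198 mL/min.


RQ = VCO2 / VO2
RQ = 211 / 198
RQ = 1.066


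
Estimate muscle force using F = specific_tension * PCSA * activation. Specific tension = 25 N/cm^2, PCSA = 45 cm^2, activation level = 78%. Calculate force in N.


F = sigma * PCSA * activation
F = 25 * 45 * 0.78
F = 877.5 N


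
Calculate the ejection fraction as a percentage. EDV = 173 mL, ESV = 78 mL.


SV = EDV - ESV = 173 - 78 = 95 mL
EF = SV/EDV * 100 = 95/173 * 100
EF = 54.91%


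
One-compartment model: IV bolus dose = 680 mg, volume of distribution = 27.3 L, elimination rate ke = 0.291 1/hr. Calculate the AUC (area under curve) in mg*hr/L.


C0 = Dose/Vd = 680/27.3 = 24.9084 mg/L
AUC = C0/ke = 24.9084/0.291
AUC = 85.6 mg*hr/L


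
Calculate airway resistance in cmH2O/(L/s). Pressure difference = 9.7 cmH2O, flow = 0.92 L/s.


R = dP / flow
R = 9.7 / 0.92
R = 10.54 cmH2O/(L/s)


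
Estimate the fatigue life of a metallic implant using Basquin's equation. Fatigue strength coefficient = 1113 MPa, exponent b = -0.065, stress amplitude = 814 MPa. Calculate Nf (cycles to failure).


sigma_a = sigma_f' * (2Nf)^b
2Nf = (sigma_a/sigma_f')^(1/b)
2Nf = (814/1113)^(1/-0.065)
2Nf = 123.11738
Nf = 61.56


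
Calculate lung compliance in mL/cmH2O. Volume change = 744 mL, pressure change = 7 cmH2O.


C = dV / dP
C = 744 / 7
C = 106.3 mL/cmH2O


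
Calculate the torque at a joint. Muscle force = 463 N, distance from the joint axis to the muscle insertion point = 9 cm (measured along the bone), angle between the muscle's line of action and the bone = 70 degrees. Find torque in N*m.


Torque = F * d * sin(theta)   (moment arm = d*sin(theta))
d = 9 cm = 0.09 m
Torque = 463 * 0.09 * sin(70)
Torque = 39.16 N*m


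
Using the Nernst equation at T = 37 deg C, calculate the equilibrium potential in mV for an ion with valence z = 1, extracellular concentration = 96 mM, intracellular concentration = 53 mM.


E = (RT/(zF)) * ln(C_out/C_in)
T = 37 + 273.15 = 310.15 K
E = (8.314 * 310.15 / (1 * 96485)) * ln(96/53)
E = 15.88 mV


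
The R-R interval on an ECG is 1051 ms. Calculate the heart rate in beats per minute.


HR = 60 / RR_interval(s)
RR = 1051 ms = 1.051 s
HR = 60 / 1.051 = 57.09 bpm


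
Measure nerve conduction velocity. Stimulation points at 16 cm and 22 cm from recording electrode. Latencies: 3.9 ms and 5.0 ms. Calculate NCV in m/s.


Distance = (22 - 16) / 100 = 0.06 m
dt = (5.0 - 3.9) / 1000 = 0.0011 s
NCV = dist / dt = 54.55 m/s


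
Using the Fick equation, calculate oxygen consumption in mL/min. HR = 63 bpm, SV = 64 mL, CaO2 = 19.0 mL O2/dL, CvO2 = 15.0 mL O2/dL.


CO = HR*SV = 63*64/1000 = 4.032 L/min
a-v O2 diff = 19.0 - 15.0 = 4 mL/dL
VO2 = CO * (CaO2-CvO2) * 10 dL/L
VO2 = 4.032 * 4 * 10
VO2 = 161.3 mL/min


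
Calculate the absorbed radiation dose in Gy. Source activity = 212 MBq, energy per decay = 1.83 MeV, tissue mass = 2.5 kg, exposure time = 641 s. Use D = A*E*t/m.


A = 212 MBq = 2.1200e+08 Bq
E = 1.83 MeV = 2.93166e-13 J
D = A*E*t/m = 2.1200e+08*2.93166e-13*641/2.5
D = 0.01594 Gy


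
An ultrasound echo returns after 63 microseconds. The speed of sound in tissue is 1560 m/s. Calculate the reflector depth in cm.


depth = c * t / 2
t = 63 us = 6.3000e-05 s
depth = 1560 * 6.3000e-05 / 2
depth = 0.04914 m = 4.914 cm


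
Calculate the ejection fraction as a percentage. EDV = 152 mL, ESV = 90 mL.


SV = EDV - ESV = 152 - 90 = 62 mL
EF = SV/EDV * 100 = 62/152 * 100
EF = 40.79%


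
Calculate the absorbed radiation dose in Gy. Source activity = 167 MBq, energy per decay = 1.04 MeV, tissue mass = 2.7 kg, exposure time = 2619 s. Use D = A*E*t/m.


A = 167 MBq = 1.6700e+08 Bq
E = 1.04 MeV = 1.66608e-13 J
D = A*E*t/m = 1.6700e+08*1.66608e-13*2619/2.7
D = 0.02699 Gy


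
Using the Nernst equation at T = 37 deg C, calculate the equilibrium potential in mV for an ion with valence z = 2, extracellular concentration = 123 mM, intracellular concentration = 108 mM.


E = (RT/(zF)) * ln(C_out/C_in)
T = 37 + 273.15 = 310.15 K
E = (8.314 * 310.15 / (2 * 96485)) * ln(123/108)
E = 1.738 mV


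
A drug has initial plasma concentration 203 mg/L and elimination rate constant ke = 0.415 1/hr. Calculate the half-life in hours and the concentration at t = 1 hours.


t_half = ln(2) / ke = 0.693147 / 0.415 = 1.67 hr
C(t) = C0 * exp(-ke*t) = 203 * exp(-0.415*1)
C(1) = 134 mg/L


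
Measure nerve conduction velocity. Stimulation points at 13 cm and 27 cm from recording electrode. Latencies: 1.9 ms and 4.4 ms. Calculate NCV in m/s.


Distance = (27 - 13) / 100 = 0.14 m
dt = (4.4 - 1.9) / 1000 = 0.0025 s
NCV = dist / dt = 56 m/s


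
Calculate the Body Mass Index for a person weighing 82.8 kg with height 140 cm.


BMI = weight / height^2
height = 140 cm = 1.4 m
BMI = 82.8 / 1.4^2
BMI = 42.24 kg/m^2


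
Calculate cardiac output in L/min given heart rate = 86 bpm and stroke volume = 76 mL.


CO = HR * SV
CO = 86 * 76 / 1000
CO = 6.536 L/min


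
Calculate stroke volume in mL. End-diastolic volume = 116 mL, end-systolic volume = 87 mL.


SV = EDV - ESV
SV = 116 - 87
SV = 29 mL


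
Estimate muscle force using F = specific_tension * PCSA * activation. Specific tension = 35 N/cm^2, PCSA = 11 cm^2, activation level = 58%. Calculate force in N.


F = sigma * PCSA * activation
F = 35 * 11 * 0.58
F = 223.3 N


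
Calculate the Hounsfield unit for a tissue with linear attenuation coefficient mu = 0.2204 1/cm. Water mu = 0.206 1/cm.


HU = ((mu_tissue - mu_water) / mu_water) * 1000
HU = ((0.2204 - 0.206) / 0.206) * 1000
HU = 69.9


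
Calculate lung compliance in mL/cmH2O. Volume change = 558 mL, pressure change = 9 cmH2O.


C = dV / dP
C = 558 / 9
C = 62 mL/cmH2O


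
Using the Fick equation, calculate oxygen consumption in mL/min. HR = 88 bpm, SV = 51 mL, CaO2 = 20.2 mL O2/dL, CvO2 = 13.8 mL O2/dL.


CO = HR*SV = 88*51/1000 = 4.488 L/min
a-v O2 diff = 20.2 - 13.8 = 6.4 mL/dL
VO2 = CO * (CaO2-CvO2) * 10 dL/L
VO2 = 4.488 * 6.4 * 10
VO2 = 287.2 mL/min


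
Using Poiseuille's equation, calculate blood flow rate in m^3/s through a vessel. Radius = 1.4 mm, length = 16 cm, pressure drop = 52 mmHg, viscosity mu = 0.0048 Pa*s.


Q = pi*r^4*dP / (8*mu*L)
r = 0.0014 m, L = 0.16 m
dP = 52 mmHg = 6932.744 Pa
Q = 1.3618e-05 m^3/s


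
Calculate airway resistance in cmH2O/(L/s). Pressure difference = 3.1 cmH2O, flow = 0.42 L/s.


R = dP / flow
R = 3.1 / 0.42
R = 7.381 cmH2O/(L/s)


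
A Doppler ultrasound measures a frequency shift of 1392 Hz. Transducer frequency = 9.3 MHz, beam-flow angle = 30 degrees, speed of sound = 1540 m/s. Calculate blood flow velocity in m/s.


v = fd * c / (2 * f0 * cos(theta))
v = 1392 * 1540 / (2 * 9.3000e+06 * cos(30))
v = 0.1331 m/s


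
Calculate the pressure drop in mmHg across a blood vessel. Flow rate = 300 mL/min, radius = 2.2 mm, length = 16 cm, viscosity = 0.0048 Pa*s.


dP = 8*mu*L*Q / (pi*r^4)
Q = 300 mL/min = 5e-06 m^3/s
dP = 417.427 Pa = 417.427 / 133.322 mmHg = 3.131 mmHg


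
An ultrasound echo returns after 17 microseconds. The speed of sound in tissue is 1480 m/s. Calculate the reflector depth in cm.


depth = c * t / 2
t = 17 us = 1.7000e-05 s
depth = 1480 * 1.7000e-05 / 2
depth = 0.01258 m = 1.258 cm


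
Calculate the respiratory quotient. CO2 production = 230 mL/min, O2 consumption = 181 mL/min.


RQ = VCO2 / VO2
RQ = 230 / 181
RQ = 1.271


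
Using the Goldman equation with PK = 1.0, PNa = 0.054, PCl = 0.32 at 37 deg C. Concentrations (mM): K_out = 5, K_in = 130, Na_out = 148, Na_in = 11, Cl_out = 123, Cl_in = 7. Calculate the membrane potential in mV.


Vm = (RT/F)*ln((PK*Ko + PNa*Nao + PCl*Cli)/(PK*Ki + PNa*Nai + PCl*Clo))
Numer = 15.232, Denom = 169.954
Vm = -64.46 mV


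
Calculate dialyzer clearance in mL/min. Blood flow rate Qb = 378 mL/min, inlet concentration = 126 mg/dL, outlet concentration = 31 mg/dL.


K = Qb * (Cb_in - Cb_out) / Cb_in
K = 378 * (126 - 31) / 126
K = 285 mL/min


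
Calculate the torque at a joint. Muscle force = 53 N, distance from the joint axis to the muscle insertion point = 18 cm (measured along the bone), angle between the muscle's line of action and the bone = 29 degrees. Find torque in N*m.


Torque = F * d * sin(theta)   (moment arm = d*sin(theta))
d = 18 cm = 0.18 m
Torque = 53 * 0.18 * sin(29)
Torque = 4.625 N*m


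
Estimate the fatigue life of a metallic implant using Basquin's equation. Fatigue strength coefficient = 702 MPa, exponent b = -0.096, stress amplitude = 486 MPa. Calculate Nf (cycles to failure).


sigma_a = sigma_f' * (2Nf)^b
2Nf = (sigma_a/sigma_f')^(1/b)
2Nf = (486/702)^(1/-0.096)
2Nf = 46.08403
Nf = 23.04


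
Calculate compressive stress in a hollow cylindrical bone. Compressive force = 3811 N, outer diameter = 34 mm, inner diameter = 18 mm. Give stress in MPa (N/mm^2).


A = pi*(r_o^2 - r_i^2)
r_o = 17 mm, r_i = 9 mm
A = 653.451 mm^2
sigma = F/A = 3811 / 653.451
sigma = 5.832 MPa


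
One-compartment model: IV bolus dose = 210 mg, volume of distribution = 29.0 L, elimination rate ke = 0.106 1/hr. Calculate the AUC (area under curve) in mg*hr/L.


C0 = Dose/Vd = 210/29.0 = 7.24138 mg/L
AUC = C0/ke = 7.24138/0.106
AUC = 68.31 mg*hr/L


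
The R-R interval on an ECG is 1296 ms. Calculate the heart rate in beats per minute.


HR = 60 / RR_interval(s)
RR = 1296 ms = 1.296 s
HR = 60 / 1.296 = 46.3 bpm


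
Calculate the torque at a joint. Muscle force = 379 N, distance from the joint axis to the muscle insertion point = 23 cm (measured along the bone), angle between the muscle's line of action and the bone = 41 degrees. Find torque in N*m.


Torque = F * d * sin(theta)   (moment arm = d*sin(theta))
d = 23 cm = 0.23 m
Torque = 379 * 0.23 * sin(41)
Torque = 57.19 N*m


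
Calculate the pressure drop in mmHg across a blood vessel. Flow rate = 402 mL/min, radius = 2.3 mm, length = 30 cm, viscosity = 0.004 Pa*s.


dP = 8*mu*L*Q / (pi*r^4)
Q = 402 mL/min = 6.7e-06 m^3/s
dP = 731.619 Pa = 731.619 / 133.322 mmHg = 5.488 mmHg


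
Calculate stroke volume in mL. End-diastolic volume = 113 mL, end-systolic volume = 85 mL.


SV = EDV - ESV
SV = 113 - 85
SV = 28 mL


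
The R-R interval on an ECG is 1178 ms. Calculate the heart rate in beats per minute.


HR = 60 / RR_interval(s)
RR = 1178 ms = 1.178 s
HR = 60 / 1.178 = 50.93 bpm


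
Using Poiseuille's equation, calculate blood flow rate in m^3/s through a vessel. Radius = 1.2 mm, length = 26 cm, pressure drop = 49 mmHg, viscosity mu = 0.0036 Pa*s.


Q = pi*r^4*dP / (8*mu*L)
r = 0.0012 m, L = 0.26 m
dP = 49 mmHg = 6532.778 Pa
Q = 5.6834e-06 m^3/s


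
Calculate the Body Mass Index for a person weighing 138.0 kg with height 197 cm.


BMI = weight / height^2
height = 197 cm = 1.97 m
BMI = 138.0 / 1.97^2
BMI = 35.56 kg/m^2


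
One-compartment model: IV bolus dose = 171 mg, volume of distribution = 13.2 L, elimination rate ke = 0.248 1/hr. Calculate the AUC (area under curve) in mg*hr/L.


C0 = Dose/Vd = 171/13.2 = 12.9545 mg/L
AUC = C0/ke = 12.9545/0.248
AUC = 52.24 mg*hr/L


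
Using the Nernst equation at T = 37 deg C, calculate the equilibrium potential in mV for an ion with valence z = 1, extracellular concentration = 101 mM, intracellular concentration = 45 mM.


E = (RT/(zF)) * ln(C_out/C_in)
T = 37 + 273.15 = 310.15 K
E = (8.314 * 310.15 / (1 * 96485)) * ln(101/45)
E = 21.61 mV


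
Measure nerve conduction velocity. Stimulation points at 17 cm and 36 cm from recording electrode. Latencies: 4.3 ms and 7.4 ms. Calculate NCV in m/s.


Distance = (36 - 17) / 100 = 0.19 m
dt = (7.4 - 4.3) / 1000 = 0.0031 s
NCV = dist / dt = 61.29 m/s


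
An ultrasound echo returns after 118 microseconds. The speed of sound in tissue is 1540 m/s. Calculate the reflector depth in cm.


depth = c * t / 2
t = 118 us = 1.1800e-04 s
depth = 1540 * 1.1800e-04 / 2
depth = 0.09086 m = 9.086 cm


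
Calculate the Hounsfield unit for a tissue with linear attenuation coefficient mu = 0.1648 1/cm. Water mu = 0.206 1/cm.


HU = ((mu_tissue - mu_water) / mu_water) * 1000
HU = ((0.1648 - 0.206) / 0.206) * 1000
HU = -200


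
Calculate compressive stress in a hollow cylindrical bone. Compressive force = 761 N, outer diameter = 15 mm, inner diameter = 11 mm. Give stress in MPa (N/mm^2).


A = pi*(r_o^2 - r_i^2)
r_o = 7.5 mm, r_i = 5.5 mm
A = 81.6814 mm^2
sigma = F/A = 761 / 81.6814
sigma = 9.317 MPa


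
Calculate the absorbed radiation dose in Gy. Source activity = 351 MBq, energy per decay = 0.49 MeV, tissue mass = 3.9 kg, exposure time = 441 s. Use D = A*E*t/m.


A = 351 MBq = 3.5100e+08 Bq
E = 0.49 MeV = 7.8498e-14 J
D = A*E*t/m = 3.5100e+08*7.8498e-14*441/3.9
D = 0.003116 Gy


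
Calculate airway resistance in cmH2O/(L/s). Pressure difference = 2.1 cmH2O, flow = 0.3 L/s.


R = dP / flow
R = 2.1 / 0.3
R = 7 cmH2O/(L/s)


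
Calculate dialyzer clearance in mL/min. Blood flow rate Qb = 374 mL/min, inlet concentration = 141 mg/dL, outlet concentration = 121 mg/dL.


K = Qb * (Cb_in - Cb_out) / Cb_in
K = 374 * (141 - 121) / 141
K = 53.05 mL/min


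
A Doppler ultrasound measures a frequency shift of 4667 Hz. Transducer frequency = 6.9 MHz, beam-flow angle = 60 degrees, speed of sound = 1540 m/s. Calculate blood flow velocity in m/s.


v = fd * c / (2 * f0 * cos(theta))
v = 4667 * 1540 / (2 * 6.9000e+06 * cos(60))
v = 1.042 m/s


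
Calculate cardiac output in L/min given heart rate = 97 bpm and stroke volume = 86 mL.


CO = HR * SV
CO = 97 * 86 / 1000
CO = 8.342 L/min


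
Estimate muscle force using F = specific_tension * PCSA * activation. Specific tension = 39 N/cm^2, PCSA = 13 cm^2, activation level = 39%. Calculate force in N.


F = sigma * PCSA * activation
F = 39 * 13 * 0.39
F = 197.7 N


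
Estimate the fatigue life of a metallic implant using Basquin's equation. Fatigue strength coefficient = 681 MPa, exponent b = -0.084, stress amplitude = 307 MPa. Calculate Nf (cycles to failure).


sigma_a = sigma_f' * (2Nf)^b
2Nf = (sigma_a/sigma_f')^(1/b)
2Nf = (307/681)^(1/-0.084)
2Nf = 13156.841
Nf = 6578


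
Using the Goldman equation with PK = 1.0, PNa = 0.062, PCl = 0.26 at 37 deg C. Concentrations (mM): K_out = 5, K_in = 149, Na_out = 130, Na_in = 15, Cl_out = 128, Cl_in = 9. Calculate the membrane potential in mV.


Vm = (RT/F)*ln((PK*Ko + PNa*Nao + PCl*Cli)/(PK*Ki + PNa*Nai + PCl*Clo))
Numer = 15.4, Denom = 183.21
Vm = -66.18 mV


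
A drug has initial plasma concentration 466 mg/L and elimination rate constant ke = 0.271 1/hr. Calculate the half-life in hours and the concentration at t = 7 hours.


t_half = ln(2) / ke = 0.693147 / 0.271 = 2.558 hr
C(t) = C0 * exp(-ke*t) = 466 * exp(-0.271*7)
C(7) = 69.91 mg/L


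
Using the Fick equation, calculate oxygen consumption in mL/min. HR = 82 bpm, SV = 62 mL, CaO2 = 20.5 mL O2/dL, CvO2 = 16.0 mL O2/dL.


CO = HR*SV = 82*62/1000 = 5.084 L/min
a-v O2 diff = 20.5 - 16.0 = 4.5 mL/dL
VO2 = CO * (CaO2-CvO2) * 10 dL/L
VO2 = 5.084 * 4.5 * 10
VO2 = 228.8 mL/min


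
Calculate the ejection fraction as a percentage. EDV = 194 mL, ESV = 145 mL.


SV = EDV - ESV = 194 - 145 = 49 mL
EF = SV/EDV * 100 = 49/194 * 100
EF = 25.26%


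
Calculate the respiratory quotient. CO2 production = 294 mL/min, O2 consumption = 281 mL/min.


RQ = VCO2 / VO2
RQ = 294 / 281
RQ = 1.046


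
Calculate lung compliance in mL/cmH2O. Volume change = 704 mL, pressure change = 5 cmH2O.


C = dV / dP
C = 704 / 5
C = 140.8 mL/cmH2O


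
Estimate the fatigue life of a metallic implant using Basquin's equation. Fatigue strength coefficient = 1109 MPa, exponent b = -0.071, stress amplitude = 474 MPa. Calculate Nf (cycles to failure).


sigma_a = sigma_f' * (2Nf)^b
2Nf = (sigma_a/sigma_f')^(1/b)
2Nf = (474/1109)^(1/-0.071)
2Nf = 158248.98
Nf = 7.912e+04


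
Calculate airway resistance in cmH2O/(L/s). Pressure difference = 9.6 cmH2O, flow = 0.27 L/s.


R = dP / flow
R = 9.6 / 0.27
R = 35.56 cmH2O/(L/s)


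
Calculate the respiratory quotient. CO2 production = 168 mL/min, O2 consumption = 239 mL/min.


RQ = VCO2 / VO2
RQ = 168 / 239
RQ = 0.7029


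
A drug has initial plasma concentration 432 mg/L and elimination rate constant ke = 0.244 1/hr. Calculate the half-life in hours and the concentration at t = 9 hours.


t_half = ln(2) / ke = 0.693147 / 0.244 = 2.841 hr
C(t) = C0 * exp(-ke*t) = 432 * exp(-0.244*9)
C(9) = 48.06 mg/L


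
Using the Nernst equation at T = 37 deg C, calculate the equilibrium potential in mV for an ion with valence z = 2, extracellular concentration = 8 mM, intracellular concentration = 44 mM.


E = (RT/(zF)) * ln(C_out/C_in)
T = 37 + 273.15 = 310.15 K
E = (8.314 * 310.15 / (2 * 96485)) * ln(8/44)
E = -22.78 mV


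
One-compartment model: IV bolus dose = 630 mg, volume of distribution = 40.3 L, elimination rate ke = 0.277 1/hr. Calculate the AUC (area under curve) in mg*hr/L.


C0 = Dose/Vd = 630/40.3 = 15.6328 mg/L
AUC = C0/ke = 15.6328/0.277
AUC = 56.44 mg*hr/L


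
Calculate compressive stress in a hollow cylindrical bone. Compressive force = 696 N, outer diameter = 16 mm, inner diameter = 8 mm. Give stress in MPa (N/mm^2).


A = pi*(r_o^2 - r_i^2)
r_o = 8 mm, r_i = 4 mm
A = 150.796 mm^2
sigma = F/A = 696 / 150.796
sigma = 4.616 MPa


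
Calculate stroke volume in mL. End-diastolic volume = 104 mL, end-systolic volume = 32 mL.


SV = EDV - ESV
SV = 104 - 32
SV = 72 mL


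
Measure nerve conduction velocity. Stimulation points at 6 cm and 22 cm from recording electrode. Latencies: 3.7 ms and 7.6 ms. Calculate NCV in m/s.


Distance = (22 - 6) / 100 = 0.16 m
dt = (7.6 - 3.7) / 1000 = 0.0039 s
NCV = dist / dt = 41.03 m/s


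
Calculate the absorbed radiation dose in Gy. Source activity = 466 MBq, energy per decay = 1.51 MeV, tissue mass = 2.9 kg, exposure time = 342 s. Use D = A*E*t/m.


A = 466 MBq = 4.6600e+08 Bq
E = 1.51 MeV = 2.41902e-13 J
D = A*E*t/m = 4.6600e+08*2.41902e-13*342/2.9
D = 0.01329 Gy


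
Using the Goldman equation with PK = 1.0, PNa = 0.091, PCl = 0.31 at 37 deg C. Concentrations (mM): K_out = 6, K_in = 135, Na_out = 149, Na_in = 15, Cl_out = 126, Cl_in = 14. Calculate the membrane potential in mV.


Vm = (RT/F)*ln((PK*Ko + PNa*Nao + PCl*Cli)/(PK*Ki + PNa*Nai + PCl*Clo))
Numer = 23.899, Denom = 175.425
Vm = -53.27 mV


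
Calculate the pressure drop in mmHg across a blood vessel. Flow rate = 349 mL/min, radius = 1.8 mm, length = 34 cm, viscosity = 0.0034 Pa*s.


dP = 8*mu*L*Q / (pi*r^4)
Q = 349 mL/min = 5.81667e-06 m^3/s
dP = 1631.11 Pa = 1631.11 / 133.322 mmHg = 12.23 mmHg


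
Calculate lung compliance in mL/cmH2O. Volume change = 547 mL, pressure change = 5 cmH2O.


C = dV / dP
C = 547 / 5
C = 109.4 mL/cmH2O


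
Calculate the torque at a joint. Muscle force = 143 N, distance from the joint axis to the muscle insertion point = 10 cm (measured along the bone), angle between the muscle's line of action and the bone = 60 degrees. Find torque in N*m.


Torque = F * d * sin(theta)   (moment arm = d*sin(theta))
d = 10 cm = 0.1 m
Torque = 143 * 0.1 * sin(60)
Torque = 12.38 N*m


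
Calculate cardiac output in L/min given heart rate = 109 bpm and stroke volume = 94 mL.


CO = HR * SV
CO = 109 * 94 / 1000
CO = 10.25 L/min


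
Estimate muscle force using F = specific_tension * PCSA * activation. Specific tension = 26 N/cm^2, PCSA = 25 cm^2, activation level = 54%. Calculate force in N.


F = sigma * PCSA * activation
F = 26 * 25 * 0.54
F = 351 N


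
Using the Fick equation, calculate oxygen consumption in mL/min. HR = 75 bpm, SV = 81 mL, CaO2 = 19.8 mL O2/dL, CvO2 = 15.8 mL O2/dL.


CO = HR*SV = 75*81/1000 = 6.075 L/min
a-v O2 diff = 19.8 - 15.8 = 4 mL/dL
VO2 = CO * (CaO2-CvO2) * 10 dL/L
VO2 = 6.075 * 4 * 10
VO2 = 243 mL/min


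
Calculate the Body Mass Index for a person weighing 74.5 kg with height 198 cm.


BMI = weight / height^2
height = 198 cm = 1.98 m
BMI = 74.5 / 1.98^2
BMI = 19 kg/m^2


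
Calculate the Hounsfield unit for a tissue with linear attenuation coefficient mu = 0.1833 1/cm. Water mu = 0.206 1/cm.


HU = ((mu_tissue - mu_water) / mu_water) * 1000
HU = ((0.1833 - 0.206) / 0.206) * 1000
HU = -110.2


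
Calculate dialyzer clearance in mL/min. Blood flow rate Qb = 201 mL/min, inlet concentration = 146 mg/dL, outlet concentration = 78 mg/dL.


K = Qb * (Cb_in - Cb_out) / Cb_in
K = 201 * (146 - 78) / 146
K = 93.62 mL/min


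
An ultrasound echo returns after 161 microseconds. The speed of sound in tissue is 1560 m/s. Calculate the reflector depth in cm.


depth = c * t / 2
t = 161 us = 1.6100e-04 s
depth = 1560 * 1.6100e-04 / 2
depth = 0.12558 m = 12.558 cm


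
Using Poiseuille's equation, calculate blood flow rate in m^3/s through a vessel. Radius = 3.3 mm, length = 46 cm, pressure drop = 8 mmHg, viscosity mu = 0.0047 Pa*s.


Q = pi*r^4*dP / (8*mu*L)
r = 0.0033 m, L = 0.46 m
dP = 8 mmHg = 1066.576 Pa
Q = 2.2975e-05 m^3/s


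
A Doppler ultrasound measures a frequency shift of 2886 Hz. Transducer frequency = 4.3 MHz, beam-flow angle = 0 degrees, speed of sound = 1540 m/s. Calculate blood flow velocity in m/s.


v = fd * c / (2 * f0 * cos(theta))
v = 2886 * 1540 / (2 * 4.3000e+06 * cos(0))
v = 0.5168 m/s


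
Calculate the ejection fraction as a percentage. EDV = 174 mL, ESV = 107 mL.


SV = EDV - ESV = 174 - 107 = 67 mL
EF = SV/EDV * 100 = 67/174 * 100
EF = 38.51%


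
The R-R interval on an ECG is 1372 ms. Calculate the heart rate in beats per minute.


HR = 60 / RR_interval(s)
RR = 1372 ms = 1.372 s
HR = 60 / 1.372 = 43.73 bpm


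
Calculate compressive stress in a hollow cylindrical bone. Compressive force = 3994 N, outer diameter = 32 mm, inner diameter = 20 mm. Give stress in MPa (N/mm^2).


A = pi*(r_o^2 - r_i^2)
r_o = 16 mm, r_i = 10 mm
A = 490.088 mm^2
sigma = F/A = 3994 / 490.088
sigma = 8.15 MPa


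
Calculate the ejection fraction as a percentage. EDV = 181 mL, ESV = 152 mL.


SV = EDV - ESV = 181 - 152 = 29 mL
EF = SV/EDV * 100 = 29/181 * 100
EF = 16.02%


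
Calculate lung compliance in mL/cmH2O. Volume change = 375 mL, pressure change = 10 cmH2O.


C = dV / dP
C = 375 / 10
C = 37.5 mL/cmH2O
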